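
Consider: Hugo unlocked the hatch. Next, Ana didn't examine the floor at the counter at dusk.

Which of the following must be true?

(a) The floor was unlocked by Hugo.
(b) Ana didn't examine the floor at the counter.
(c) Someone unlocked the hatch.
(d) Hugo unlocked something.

(c), (d)

(a) Not entailed — Hugo unlocked the hatch, not the floor; the floor belongs to the examining event.
(b) Not entailed — dropping 'at dusk' under negation is not valid — the original leaves open that Ana examined the floor some other way.
(c) Entailed — this follows by dropping conjuncts from the unlocking event's description.
(d) Entailed — the original entails any weakening of itself; this just generalizes the patient.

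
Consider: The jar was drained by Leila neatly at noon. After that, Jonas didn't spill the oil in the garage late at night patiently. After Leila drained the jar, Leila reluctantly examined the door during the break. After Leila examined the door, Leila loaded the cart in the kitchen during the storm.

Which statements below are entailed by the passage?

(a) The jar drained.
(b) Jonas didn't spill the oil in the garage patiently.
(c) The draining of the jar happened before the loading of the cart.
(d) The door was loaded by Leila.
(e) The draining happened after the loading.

(a) Entailed — 'Leila drained the jar' is causative; it entails the inchoative 'the jar drained'.
(b) Not entailed — dropping 'late at night' under negation is not valid — the original leaves open that Jonas spilled the oil some other way.
(c) Entailed — the narrative places the draining before the loading.
(d) Not entailed — Leila loaded the cart, not the door; the door belongs to the examining event.
(e) Not entailed — the narrative places the draining before the loading, not after.

(a), (c)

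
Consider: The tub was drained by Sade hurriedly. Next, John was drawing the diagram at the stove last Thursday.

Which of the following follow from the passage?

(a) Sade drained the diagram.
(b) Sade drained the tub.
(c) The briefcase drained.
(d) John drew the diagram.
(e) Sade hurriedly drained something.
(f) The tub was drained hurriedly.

(b), (e), (f)

(a) Not entailed — Sade drained the tub, not the diagram; the diagram belongs to the drawing event.
(b) Entailed — the original entails any weakening of itself; this just drops 'hurriedly'.
(c) Not entailed — the tub is what drained, not the briefcase.
(d) Not entailed — 'was drawing' is progressive on an accomplishment; it does not entail the completed 'drew'.
(e) Entailed — every conjunct here is already in the original draining event.
(f) Entailed — the original entails any weakening of itself; this just generalizes the agent.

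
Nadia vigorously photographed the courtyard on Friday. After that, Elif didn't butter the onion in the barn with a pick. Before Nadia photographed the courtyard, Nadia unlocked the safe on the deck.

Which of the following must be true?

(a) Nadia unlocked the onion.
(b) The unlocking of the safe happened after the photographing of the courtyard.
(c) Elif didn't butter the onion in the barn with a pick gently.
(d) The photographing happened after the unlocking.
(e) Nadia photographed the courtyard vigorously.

(a) Not entailed — Nadia unlocked the safe, not the onion; the onion belongs to the buttering event.
(b) Not entailed — the narrative places the unlocking before the photographing, not after.
(c) Entailed — under negation, adding a further restriction is entailed: if no such buttering event occurred, none occurred gently either.
(d) Entailed — the narrative places the unlocking before the photographing.
(e) Entailed — dropping 'on Friday' leaves a sub-description the original still satisfies.

(c), (d), (e)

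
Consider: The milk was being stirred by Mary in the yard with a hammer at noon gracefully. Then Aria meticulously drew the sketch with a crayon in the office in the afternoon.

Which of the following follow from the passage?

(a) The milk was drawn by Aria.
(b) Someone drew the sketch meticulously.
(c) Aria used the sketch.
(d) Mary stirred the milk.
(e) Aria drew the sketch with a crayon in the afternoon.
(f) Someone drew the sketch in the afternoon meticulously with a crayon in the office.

(b), (d), (e), (f)

(a) Not entailed — Aria drew the sketch, not the milk; the milk belongs to the stirring event.
(b) Entailed — dropping 'with a crayon', 'in the office', 'in the afternoon' and generalizing the agent leaves a sub-description the original still satisfies.
(c) Not entailed — the sketch is the patient, not an instrument — Aria used a crayon.
(d) Entailed — 'stir' is an activity; 'was stirring' entails that some stirring happened, so 'stirred' holds.
(e) Entailed — every conjunct here is already in the original drawing event.
(f) Entailed — this follows by dropping conjuncts from the drawing event's description.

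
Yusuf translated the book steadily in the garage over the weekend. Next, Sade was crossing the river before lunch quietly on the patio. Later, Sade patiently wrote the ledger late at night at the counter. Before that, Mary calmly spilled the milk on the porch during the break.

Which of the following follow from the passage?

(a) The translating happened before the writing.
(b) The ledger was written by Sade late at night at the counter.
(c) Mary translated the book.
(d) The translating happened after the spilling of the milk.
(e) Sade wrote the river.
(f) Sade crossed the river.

(a) Entailed — the narrative places the translating before the writing.
(b) Entailed — dropping 'patiently' leaves a sub-description the original still satisfies.
(c) Not entailed — the passage has Yusuf translating the book, not Mary.
(d) Not entailed — the narrative doesn't order the spilling relative to the translating.
(e) Not entailed — Sade wrote the ledger, not the river; the river belongs to the crossing event.
(f) Not entailed — 'was crossing' is progressive on an accomplishment; it does not entail the completed 'crossed'.

(a), (b)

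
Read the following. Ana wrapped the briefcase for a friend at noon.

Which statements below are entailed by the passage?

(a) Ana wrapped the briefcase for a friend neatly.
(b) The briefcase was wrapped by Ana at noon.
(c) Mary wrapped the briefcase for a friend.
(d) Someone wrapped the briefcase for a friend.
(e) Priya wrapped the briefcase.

(b), (d)

(a) Not entailed — 'neatly' adds information not in the original event.
(b) Entailed — dropping 'for a friend' leaves a sub-description the original still satisfies.
(c) Not entailed — the passage has Ana wrapping the briefcase, not Mary.
(d) Entailed — every conjunct here is already in the original wrapping event.
(e) Not entailed — the passage has Ana wrapping the briefcase, not Priya.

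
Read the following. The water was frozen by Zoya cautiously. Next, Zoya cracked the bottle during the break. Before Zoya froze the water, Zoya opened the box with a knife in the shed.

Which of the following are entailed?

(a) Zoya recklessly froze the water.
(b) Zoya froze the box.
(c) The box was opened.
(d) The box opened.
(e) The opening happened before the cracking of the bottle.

(c), (d), (e)

(a) Not entailed — 'recklessly' adds a manner not in (and inconsistent with) the original.
(b) Not entailed — Zoya froze the water, not the box; the box belongs to the opening event.
(c) Entailed — dropping 'with a knife', 'in the shed' and generalizing the agent leaves a sub-description the original still satisfies.
(d) Entailed — 'Zoya opened the box' is causative; it entails the inchoative 'the box opened'.
(e) Entailed — the narrative places the opening before the cracking.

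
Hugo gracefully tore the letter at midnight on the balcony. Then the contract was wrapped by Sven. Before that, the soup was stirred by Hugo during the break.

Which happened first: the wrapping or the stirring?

the stirring

The connectives place the stirring before the wrapping.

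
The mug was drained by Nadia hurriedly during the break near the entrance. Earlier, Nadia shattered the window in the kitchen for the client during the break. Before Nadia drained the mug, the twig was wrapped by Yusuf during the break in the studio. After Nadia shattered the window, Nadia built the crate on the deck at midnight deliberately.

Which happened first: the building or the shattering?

the shattering

The connectives place the shattering before the building.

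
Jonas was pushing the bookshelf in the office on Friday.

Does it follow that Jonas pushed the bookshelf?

yes

'push' is atelic; if Jonas was pushing the bookshelf, then Jonas pushed the bookshelf (for some time).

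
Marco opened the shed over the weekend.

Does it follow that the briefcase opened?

Nothing is said about any briefcase; only the shed is affected.

no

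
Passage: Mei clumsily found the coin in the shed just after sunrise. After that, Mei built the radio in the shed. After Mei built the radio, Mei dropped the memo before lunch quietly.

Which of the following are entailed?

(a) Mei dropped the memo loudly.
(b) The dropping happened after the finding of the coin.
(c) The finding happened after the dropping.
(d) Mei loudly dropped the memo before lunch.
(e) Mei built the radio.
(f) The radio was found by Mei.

(b), (e)

(a) Not entailed — 'loudly' adds a manner not in (and inconsistent with) the original.
(b) Entailed — the narrative places the finding before the dropping.
(c) Not entailed — the narrative places the finding before the dropping, not after.
(d) Not entailed — 'loudly' adds a manner not in (and inconsistent with) the original.
(e) Entailed — the original entails any weakening of itself; this just drops 'in the shed'.
(f) Not entailed — Mei found the coin, not the radio; the radio belongs to the building event.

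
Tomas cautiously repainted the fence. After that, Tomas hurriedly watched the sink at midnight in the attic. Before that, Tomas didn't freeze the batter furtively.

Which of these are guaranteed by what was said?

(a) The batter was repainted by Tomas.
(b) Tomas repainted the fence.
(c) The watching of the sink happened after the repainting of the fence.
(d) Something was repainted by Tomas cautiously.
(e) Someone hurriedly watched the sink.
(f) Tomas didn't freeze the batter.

(a) Not entailed — Tomas repainted the fence, not the batter; the batter belongs to the freezing event.
(b) Entailed — dropping 'cautiously' leaves a sub-description the original still satisfies.
(c) Entailed — the narrative places the repainting before the watching.
(d) Entailed — every conjunct here is already in the original repainting event.
(e) Entailed — the original entails any weakening of itself; this just drops 'at midnight', 'in the attic' and generalizes the agent.
(f) Not entailed — dropping 'furtively' under negation is not valid — the original leaves open that Tomas froze the batter some other way.

(b), (c), (d), (e)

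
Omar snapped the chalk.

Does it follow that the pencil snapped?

no

Nothing is said about any pencil; only the chalk is affected.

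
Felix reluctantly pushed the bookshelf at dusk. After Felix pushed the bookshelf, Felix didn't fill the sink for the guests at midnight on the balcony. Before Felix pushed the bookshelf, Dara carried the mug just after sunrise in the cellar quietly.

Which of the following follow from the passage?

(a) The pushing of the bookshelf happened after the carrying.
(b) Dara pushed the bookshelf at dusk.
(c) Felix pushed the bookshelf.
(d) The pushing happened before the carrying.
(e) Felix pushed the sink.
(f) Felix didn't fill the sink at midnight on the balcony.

(a) Entailed — the narrative places the carrying before the pushing.
(b) Not entailed — the passage has Felix pushing the bookshelf, not Dara.
(c) Entailed — every conjunct here is already in the original pushing event.
(d) Not entailed — the narrative places the carrying before the pushing, not after.
(e) Not entailed — Felix pushed the bookshelf, not the sink; the sink belongs to the filling event.
(f) Not entailed — dropping 'for the guests' under negation is not valid — the original leaves open that Felix filled the sink some other way.

(a), (c)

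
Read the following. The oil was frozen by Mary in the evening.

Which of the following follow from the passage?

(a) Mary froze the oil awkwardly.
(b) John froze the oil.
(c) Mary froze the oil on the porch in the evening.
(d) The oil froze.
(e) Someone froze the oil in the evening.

(d), (e)

(a) Not entailed — 'awkwardly' adds information not in the original event.
(b) Not entailed — the passage has Mary freezing the oil, not John.
(c) Not entailed — 'on the porch' adds information not in the original event.
(d) Entailed — 'Mary froze the oil' is causative; it entails the inchoative 'the oil froze'.
(e) Entailed — this follows by dropping conjuncts from the freezing event's description.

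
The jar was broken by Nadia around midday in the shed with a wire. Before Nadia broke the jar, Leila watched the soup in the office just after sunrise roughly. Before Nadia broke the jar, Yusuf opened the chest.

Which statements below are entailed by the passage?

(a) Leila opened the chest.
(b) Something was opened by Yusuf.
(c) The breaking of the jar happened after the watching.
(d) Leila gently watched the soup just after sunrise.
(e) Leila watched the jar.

(b), (c)

(a) Not entailed — the passage has Yusuf opening the chest, not Leila.
(b) Entailed — every conjunct here is already in the original opening event.
(c) Entailed — the narrative places the watching before the breaking.
(d) Not entailed — 'gently' adds a manner not in (and inconsistent with) the original.
(e) Not entailed — Leila watched the soup, not the jar; the jar belongs to the breaking event.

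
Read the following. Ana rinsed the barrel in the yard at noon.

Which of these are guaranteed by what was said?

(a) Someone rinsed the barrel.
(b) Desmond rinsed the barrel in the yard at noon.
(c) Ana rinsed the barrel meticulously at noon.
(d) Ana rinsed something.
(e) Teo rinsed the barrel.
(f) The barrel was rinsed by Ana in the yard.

(a) Entailed — the original entails any weakening of itself; this just drops 'at noon', 'in the yard' and generalizes the agent.
(b) Not entailed — the passage has Ana rinsing the barrel, not Desmond.
(c) Not entailed — 'meticulously' adds information not in the original event.
(d) Entailed — the original entails any weakening of itself; this just drops 'at noon', 'in the yard' and generalizes the patient.
(e) Not entailed — the passage has Ana rinsing the barrel, not Teo.
(f) Entailed — every conjunct here is already in the original rinsing event.

(a), (d), (f)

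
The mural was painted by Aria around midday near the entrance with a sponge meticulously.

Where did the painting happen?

'near the entrance' marks the location of the painting event.

near the entrance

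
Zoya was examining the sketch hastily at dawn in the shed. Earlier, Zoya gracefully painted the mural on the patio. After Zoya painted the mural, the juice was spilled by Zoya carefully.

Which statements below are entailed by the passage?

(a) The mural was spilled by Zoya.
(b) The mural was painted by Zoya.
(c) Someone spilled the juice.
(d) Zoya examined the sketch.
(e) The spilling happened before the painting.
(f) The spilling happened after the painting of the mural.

(b), (c), (d), (f)

(a) Not entailed — Zoya spilled the juice, not the mural; the mural belongs to the painting event.
(b) Entailed — this follows by dropping conjuncts from the painting event's description.
(c) Entailed — this follows by dropping conjuncts from the spilling event's description.
(d) Entailed — 'examine' is an activity; 'was examining' entails that some examining happened, so 'examined' holds.
(e) Not entailed — the narrative places the painting before the spilling, not after.
(f) Entailed — the narrative places the painting before the spilling.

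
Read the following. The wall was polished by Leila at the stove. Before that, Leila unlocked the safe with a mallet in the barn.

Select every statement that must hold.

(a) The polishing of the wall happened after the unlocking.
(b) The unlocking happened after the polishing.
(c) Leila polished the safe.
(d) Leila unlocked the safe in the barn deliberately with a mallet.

(a)

(a) Entailed — the narrative places the unlocking before the polishing.
(b) Not entailed — the narrative places the unlocking before the polishing, not after.
(c) Not entailed — Leila polished the wall, not the safe; the safe belongs to the unlocking event.
(d) Not entailed — 'deliberately' adds information not in the original event.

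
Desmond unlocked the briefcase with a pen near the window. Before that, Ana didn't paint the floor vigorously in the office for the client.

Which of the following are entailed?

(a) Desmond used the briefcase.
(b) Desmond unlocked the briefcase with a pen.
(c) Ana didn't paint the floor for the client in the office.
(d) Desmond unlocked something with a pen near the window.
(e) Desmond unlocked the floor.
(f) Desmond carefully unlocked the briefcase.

(a) Not entailed — the briefcase is the patient, not an instrument — Desmond used a pen.
(b) Entailed — dropping 'near the window' leaves a sub-description the original still satisfies.
(c) Not entailed — dropping 'vigorously' under negation is not valid — the original leaves open that Ana painted the floor some other way.
(d) Entailed — every conjunct here is already in the original unlocking event.
(e) Not entailed — Desmond unlocked the briefcase, not the floor; the floor belongs to the painting event.
(f) Not entailed — 'carefully' adds information not in the original event.

(b), (d)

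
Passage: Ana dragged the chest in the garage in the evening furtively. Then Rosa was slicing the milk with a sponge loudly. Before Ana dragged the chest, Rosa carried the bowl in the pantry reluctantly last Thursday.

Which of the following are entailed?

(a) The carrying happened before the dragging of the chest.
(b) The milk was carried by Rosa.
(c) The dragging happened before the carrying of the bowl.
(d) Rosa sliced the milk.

(a)

(a) Entailed — the narrative places the carrying before the dragging.
(b) Not entailed — Rosa carried the bowl, not the milk; the milk belongs to the slicing event.
(c) Not entailed — the narrative places the carrying before the dragging, not after.
(d) Not entailed — 'was slicing' is progressive on an accomplishment; it does not entail the completed 'sliced'.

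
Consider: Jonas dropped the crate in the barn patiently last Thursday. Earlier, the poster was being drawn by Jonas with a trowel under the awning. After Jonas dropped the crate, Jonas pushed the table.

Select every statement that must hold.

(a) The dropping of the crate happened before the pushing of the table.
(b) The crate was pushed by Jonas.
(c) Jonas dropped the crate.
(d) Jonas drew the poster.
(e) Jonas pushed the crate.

(a) Entailed — the narrative places the dropping before the pushing.
(b) Not entailed — Jonas pushed the table, not the crate; the crate belongs to the dropping event.
(c) Entailed — dropping 'last Thursday', 'in the barn', 'patiently' leaves a sub-description the original still satisfies.
(d) Not entailed — 'was drawing' is progressive on an accomplishment; it does not entail the completed 'drew'.
(e) Not entailed — Jonas pushed the table, not the crate; the crate belongs to the dropping event.

(a), (c)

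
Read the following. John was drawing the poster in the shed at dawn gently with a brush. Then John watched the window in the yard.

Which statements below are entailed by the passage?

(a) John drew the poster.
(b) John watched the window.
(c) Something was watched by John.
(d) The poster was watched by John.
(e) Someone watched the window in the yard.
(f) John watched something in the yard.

(a) Not entailed — 'was drawing' is progressive on an accomplishment; it does not entail the completed 'drew'.
(b) Entailed — every conjunct here is already in the original watching event.
(c) Entailed — this follows by dropping conjuncts from the watching event's description.
(d) Not entailed — John watched the window, not the poster; the poster belongs to the drawing event.
(e) Entailed — generalizing the agent leaves a sub-description the original still satisfies.
(f) Entailed — the original entails any weakening of itself; this just generalizes the patient.

(b), (c), (e), (f)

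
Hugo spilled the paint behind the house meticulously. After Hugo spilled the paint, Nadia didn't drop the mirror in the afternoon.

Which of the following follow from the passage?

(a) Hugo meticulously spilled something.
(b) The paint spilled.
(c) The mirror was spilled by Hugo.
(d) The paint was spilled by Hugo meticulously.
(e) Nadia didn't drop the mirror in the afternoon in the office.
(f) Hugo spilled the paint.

(a), (b), (d), (e), (f)

(a) Entailed — this follows by dropping conjuncts from the spilling event's description.
(b) Entailed — 'Hugo spilled the paint' is causative; it entails the inchoative 'the paint spilled'.
(c) Not entailed — Hugo spilled the paint, not the mirror; the mirror belongs to the dropping event.
(d) Entailed — this follows by dropping conjuncts from the spilling event's description.
(e) Entailed — under negation, adding a further restriction is entailed: if no such dropping event occurred, none occurred in the office either.
(f) Entailed — dropping 'behind the house', 'meticulously' leaves a sub-description the original still satisfies.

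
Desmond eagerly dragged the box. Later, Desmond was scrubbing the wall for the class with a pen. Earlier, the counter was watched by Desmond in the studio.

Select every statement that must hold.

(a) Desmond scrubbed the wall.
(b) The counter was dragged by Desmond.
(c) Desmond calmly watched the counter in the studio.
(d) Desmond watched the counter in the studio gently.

(a)

(a) Entailed — 'scrub' is an activity; 'was scrubbing' entails that some scrubbing happened, so 'scrubbed' holds.
(b) Not entailed — Desmond dragged the box, not the counter; the counter belongs to the watching event.
(c) Not entailed — 'calmly' adds information not in the original event.
(d) Not entailed — 'gently' adds information not in the original event.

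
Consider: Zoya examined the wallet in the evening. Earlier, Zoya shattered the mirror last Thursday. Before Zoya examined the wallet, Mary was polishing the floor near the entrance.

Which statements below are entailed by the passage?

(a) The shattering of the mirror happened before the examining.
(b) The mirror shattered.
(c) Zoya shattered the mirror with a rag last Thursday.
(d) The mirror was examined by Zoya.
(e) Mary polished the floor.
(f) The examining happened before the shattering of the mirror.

(a), (b), (e)

(a) Entailed — the narrative places the shattering before the examining.
(b) Entailed — 'Zoya shattered the mirror' is causative; it entails the inchoative 'the mirror shattered'.
(c) Not entailed — 'with a rag' adds information not in the original event.
(d) Not entailed — Zoya examined the wallet, not the mirror; the mirror belongs to the shattering event.
(e) Entailed — 'polish' is an activity; 'was polishing' entails that some polishing happened, so 'polished' holds.
(f) Not entailed — the narrative places the shattering before the examining, not after.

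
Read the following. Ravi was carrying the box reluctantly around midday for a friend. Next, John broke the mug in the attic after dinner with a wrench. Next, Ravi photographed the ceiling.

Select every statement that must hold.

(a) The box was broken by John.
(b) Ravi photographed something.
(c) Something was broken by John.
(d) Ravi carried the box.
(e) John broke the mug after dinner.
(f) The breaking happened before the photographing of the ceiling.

(b), (c), (d), (e), (f)

(a) Not entailed — John broke the mug, not the box; the box belongs to the carrying event.
(b) Entailed — this follows by dropping conjuncts from the photographing event's description.
(c) Entailed — every conjunct here is already in the original breaking event.
(d) Entailed — 'carry' is an activity; 'was carrying' entails that some carrying happened, so 'carried' holds.
(e) Entailed — every conjunct here is already in the original breaking event.
(f) Entailed — the narrative places the breaking before the photographing.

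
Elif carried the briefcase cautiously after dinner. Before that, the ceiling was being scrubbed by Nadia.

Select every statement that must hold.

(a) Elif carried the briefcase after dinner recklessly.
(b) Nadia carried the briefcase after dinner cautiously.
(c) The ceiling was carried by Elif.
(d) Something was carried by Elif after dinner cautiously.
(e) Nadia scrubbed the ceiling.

(a) Not entailed — 'recklessly' adds a manner not in (and inconsistent with) the original.
(b) Not entailed — the passage has Elif carrying the briefcase, not Nadia.
(c) Not entailed — Elif carried the briefcase, not the ceiling; the ceiling belongs to the scrubbing event.
(d) Entailed — the original entails any weakening of itself; this just generalizes the patient.
(e) Entailed — 'scrub' is an activity; 'was scrubbing' entails that some scrubbing happened, so 'scrubbed' holds.

(d), (e)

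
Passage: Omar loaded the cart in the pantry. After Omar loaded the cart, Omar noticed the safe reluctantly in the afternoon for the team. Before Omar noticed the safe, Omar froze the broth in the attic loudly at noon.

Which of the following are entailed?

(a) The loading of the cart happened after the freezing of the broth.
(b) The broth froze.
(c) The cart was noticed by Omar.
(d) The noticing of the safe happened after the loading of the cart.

(b), (d)

(a) Not entailed — the narrative doesn't order the freezing relative to the loading.
(b) Entailed — 'Omar froze the broth' is causative; it entails the inchoative 'the broth froze'.
(c) Not entailed — Omar noticed the safe, not the cart; the cart belongs to the loading event.
(d) Entailed — the narrative places the loading before the noticing.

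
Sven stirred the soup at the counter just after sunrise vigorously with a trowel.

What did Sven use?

'with a trowel' marks the instrument of the stirring event.

a trowel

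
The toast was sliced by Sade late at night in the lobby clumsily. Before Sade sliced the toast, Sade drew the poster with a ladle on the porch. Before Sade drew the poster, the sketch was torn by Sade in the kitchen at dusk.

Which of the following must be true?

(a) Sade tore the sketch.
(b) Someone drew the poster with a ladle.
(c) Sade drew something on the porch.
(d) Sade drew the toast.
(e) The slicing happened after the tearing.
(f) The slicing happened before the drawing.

(a) Entailed — this follows by dropping conjuncts from the tearing event's description.
(b) Entailed — the original entails any weakening of itself; this just drops 'on the porch' and generalizes the agent.
(c) Entailed — the original entails any weakening of itself; this just drops 'with a ladle' and generalizes the patient.
(d) Not entailed — Sade drew the poster, not the toast; the toast belongs to the slicing event.
(e) Entailed — the narrative places the tearing before the slicing.
(f) Not entailed — the narrative places the drawing before the slicing, not after.

(a), (b), (c), (e)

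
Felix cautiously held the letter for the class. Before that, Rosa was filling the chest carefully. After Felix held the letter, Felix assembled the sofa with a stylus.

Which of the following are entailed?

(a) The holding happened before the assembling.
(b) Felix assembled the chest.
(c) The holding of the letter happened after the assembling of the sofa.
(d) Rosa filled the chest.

(a) Entailed — the narrative places the holding before the assembling.
(b) Not entailed — Felix assembled the sofa, not the chest; the chest belongs to the filling event.
(c) Not entailed — the narrative places the holding before the assembling, not after.
(d) Not entailed — 'was filling' is progressive on an accomplishment; it does not entail the completed 'filled'.

(a)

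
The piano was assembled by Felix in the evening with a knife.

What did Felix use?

a knife

'with a knife' marks the instrument of the assembling event.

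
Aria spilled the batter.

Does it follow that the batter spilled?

'Aria spilled the batter' is the causative; it entails the inchoative 'the batter spilled'.

yes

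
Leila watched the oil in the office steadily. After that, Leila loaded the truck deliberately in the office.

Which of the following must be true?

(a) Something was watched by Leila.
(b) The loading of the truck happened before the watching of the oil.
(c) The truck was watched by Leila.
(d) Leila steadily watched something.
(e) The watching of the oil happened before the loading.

(a) Entailed — the original entails any weakening of itself; this just drops 'in the office', 'steadily' and generalizes the patient.
(b) Not entailed — the narrative places the watching before the loading, not after.
(c) Not entailed — Leila watched the oil, not the truck; the truck belongs to the loading event.
(d) Entailed — every conjunct here is already in the original watching event.
(e) Entailed — the narrative places the watching before the loading.

(a), (d), (e)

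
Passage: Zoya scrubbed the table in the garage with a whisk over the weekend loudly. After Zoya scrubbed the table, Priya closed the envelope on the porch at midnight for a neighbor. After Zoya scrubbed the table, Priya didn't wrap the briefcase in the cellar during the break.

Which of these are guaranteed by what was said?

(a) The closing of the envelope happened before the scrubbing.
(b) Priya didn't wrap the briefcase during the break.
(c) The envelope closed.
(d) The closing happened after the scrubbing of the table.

(a) Not entailed — the narrative places the scrubbing before the closing, not after.
(b) Not entailed — dropping 'in the cellar' under negation is not valid — the original leaves open that Priya wrapped the briefcase some other way.
(c) Entailed — 'Priya closed the envelope' is causative; it entails the inchoative 'the envelope closed'.
(d) Entailed — the narrative places the scrubbing before the closing.

(c), (d)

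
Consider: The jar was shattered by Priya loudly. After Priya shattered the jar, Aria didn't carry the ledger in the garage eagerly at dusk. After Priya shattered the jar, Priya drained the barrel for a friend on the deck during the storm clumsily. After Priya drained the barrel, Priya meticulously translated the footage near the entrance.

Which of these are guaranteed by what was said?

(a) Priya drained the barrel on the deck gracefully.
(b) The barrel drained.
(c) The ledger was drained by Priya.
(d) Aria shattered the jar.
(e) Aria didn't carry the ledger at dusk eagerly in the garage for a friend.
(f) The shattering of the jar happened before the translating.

(a) Not entailed — 'gracefully' adds a manner not in (and inconsistent with) the original.
(b) Entailed — 'Priya drained the barrel' is causative; it entails the inchoative 'the barrel drained'.
(c) Not entailed — Priya drained the barrel, not the ledger; the ledger belongs to the carrying event.
(d) Not entailed — the passage has Priya shattering the jar, not Aria.
(e) Entailed — under negation, adding a further restriction is entailed: if no such carrying event occurred, none occurred for a friend either.
(f) Entailed — the narrative places the shattering before the translating.

(b), (e), (f)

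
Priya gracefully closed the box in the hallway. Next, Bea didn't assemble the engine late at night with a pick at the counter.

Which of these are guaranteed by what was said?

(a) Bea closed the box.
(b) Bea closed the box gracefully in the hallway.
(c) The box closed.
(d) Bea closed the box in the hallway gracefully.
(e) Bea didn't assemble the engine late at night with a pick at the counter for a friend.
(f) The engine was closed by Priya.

(a) Not entailed — the passage has Priya closing the box, not Bea.
(b) Not entailed — the passage has Priya closing the box, not Bea.
(c) Entailed — 'Priya closed the box' is causative; it entails the inchoative 'the box closed'.
(d) Not entailed — the passage has Priya closing the box, not Bea.
(e) Entailed — under negation, adding a further restriction is entailed: if no such assembling event occurred, none occurred for a friend either.
(f) Not entailed — Priya closed the box, not the engine; the engine belongs to the assembling event.

(c), (e)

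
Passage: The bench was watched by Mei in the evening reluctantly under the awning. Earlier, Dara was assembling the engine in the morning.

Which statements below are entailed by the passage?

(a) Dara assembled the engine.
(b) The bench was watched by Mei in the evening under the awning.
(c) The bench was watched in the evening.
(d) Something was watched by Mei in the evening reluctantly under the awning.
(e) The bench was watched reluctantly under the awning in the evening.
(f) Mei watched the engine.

(a) Not entailed — 'was assembling' is progressive on an accomplishment; it does not entail the completed 'assembled'.
(b) Entailed — this follows by dropping conjuncts from the watching event's description.
(c) Entailed — this follows by dropping conjuncts from the watching event's description.
(d) Entailed — the original entails any weakening of itself; this just generalizes the patient.
(e) Entailed — every conjunct here is already in the original watching event.
(f) Not entailed — Mei watched the bench, not the engine; the engine belongs to the assembling event.

(b), (c), (d), (e)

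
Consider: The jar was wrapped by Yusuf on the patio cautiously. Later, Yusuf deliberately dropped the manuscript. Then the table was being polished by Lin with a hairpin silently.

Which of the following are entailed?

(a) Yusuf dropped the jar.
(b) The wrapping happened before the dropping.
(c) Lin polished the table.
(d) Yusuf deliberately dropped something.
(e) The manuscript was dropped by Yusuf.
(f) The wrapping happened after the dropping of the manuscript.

(b), (c), (d), (e)

(a) Not entailed — Yusuf dropped the manuscript, not the jar; the jar belongs to the wrapping event.
(b) Entailed — the narrative places the wrapping before the dropping.
(c) Entailed — 'polish' is an activity; 'was polishing' entails that some polishing happened, so 'polished' holds.
(d) Entailed — the original entails any weakening of itself; this just generalizes the patient.
(e) Entailed — this follows by dropping conjuncts from the dropping event's description.
(f) Not entailed — the narrative places the wrapping before the dropping, not after.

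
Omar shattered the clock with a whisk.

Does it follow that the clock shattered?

yes

'Omar shattered the clock' is the causative; it entails the inchoative 'the clock shattered'.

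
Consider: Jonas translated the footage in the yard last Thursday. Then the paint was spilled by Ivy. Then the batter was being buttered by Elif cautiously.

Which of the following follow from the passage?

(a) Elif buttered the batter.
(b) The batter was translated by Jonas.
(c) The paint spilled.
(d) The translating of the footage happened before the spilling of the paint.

(a) Not entailed — 'was buttering' is progressive on an accomplishment; it does not entail the completed 'buttered'.
(b) Not entailed — Jonas translated the footage, not the batter; the batter belongs to the buttering event.
(c) Entailed — 'Ivy spilled the paint' is causative; it entails the inchoative 'the paint spilled'.
(d) Entailed — the narrative places the translating before the spilling.

(c), (d)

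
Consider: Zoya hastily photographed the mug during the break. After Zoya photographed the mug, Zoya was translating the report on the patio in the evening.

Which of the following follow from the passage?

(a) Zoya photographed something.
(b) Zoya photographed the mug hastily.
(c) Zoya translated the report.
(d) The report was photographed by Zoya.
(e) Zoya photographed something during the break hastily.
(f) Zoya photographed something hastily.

(a) Entailed — this follows by dropping conjuncts from the photographing event's description.
(b) Entailed — the original entails any weakening of itself; this just drops 'during the break'.
(c) Not entailed — 'was translating' is progressive on an accomplishment; it does not entail the completed 'translated'.
(d) Not entailed — Zoya photographed the mug, not the report; the report belongs to the translating event.
(e) Entailed — the original entails any weakening of itself; this just generalizes the patient.
(f) Entailed — this follows by dropping conjuncts from the photographing event's description.

(a), (b), (e), (f)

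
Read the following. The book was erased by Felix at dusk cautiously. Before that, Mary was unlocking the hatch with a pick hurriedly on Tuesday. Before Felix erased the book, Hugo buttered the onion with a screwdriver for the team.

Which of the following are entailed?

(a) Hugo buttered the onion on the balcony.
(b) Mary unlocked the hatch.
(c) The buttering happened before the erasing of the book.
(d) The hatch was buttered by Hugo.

(a) Not entailed — 'on the balcony' adds information not in the original event.
(b) Not entailed — 'was unlocking' is progressive on an accomplishment; it does not entail the completed 'unlocked'.
(c) Entailed — the narrative places the buttering before the erasing.
(d) Not entailed — Hugo buttered the onion, not the hatch; the hatch belongs to the unlocking event.

(c)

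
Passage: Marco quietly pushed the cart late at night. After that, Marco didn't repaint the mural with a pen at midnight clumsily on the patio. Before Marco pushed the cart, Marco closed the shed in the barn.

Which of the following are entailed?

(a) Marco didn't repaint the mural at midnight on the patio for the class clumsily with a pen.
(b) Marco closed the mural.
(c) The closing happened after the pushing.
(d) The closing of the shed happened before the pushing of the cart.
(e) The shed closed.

(a) Entailed — under negation, adding a further restriction is entailed: if no such repainting event occurred, none occurred for the class either.
(b) Not entailed — Marco closed the shed, not the mural; the mural belongs to the repainting event.
(c) Not entailed — the narrative places the closing before the pushing, not after.
(d) Entailed — the narrative places the closing before the pushing.
(e) Entailed — 'Marco closed the shed' is causative; it entails the inchoative 'the shed closed'.

(a), (d), (e)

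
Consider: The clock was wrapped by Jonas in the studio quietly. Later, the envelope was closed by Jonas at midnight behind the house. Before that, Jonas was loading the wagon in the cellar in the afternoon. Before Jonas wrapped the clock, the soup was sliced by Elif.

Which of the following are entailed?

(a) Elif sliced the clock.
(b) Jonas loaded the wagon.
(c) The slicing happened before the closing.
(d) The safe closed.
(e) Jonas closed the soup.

(c)

(a) Not entailed — Elif sliced the soup, not the clock; the clock belongs to the wrapping event.
(b) Not entailed — 'was loading' is progressive on an accomplishment; it does not entail the completed 'loaded'.
(c) Entailed — the narrative places the slicing before the closing.
(d) Not entailed — the envelope is what closed, not the safe.
(e) Not entailed — Jonas closed the envelope, not the soup; the soup belongs to the slicing event.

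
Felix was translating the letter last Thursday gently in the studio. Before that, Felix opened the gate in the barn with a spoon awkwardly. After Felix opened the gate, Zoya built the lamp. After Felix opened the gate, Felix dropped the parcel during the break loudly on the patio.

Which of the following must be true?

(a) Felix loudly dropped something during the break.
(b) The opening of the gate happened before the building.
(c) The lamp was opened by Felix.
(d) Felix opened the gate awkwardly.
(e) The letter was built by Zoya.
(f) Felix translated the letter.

(a), (b), (d)

(a) Entailed — every conjunct here is already in the original dropping event.
(b) Entailed — the narrative places the opening before the building.
(c) Not entailed — Felix opened the gate, not the lamp; the lamp belongs to the building event.
(d) Entailed — dropping 'with a spoon', 'in the barn' leaves a sub-description the original still satisfies.
(e) Not entailed — Zoya built the lamp, not the letter; the letter belongs to the translating event.
(f) Not entailed — 'was translating' is progressive on an accomplishment; it does not entail the completed 'translated'.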